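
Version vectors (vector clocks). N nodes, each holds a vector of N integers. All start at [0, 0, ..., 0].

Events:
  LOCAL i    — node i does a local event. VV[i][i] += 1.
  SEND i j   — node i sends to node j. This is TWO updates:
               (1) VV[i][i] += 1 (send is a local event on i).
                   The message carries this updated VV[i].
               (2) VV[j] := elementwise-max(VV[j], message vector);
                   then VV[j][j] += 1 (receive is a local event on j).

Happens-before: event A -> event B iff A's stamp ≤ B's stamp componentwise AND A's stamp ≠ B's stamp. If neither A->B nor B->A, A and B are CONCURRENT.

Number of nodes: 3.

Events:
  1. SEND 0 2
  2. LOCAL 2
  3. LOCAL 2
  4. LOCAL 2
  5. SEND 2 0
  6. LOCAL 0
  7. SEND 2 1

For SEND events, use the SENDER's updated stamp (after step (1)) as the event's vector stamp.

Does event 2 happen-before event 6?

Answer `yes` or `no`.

Answer: yes

Derivation:
Initial: VV[0]=[0, 0, 0]
Initial: VV[1]=[0, 0, 0]
Initial: VV[2]=[0, 0, 0]
Event 1: SEND 0->2: VV[0][0]++ -> VV[0]=[1, 0, 0], msg_vec=[1, 0, 0]; VV[2]=max(VV[2],msg_vec) then VV[2][2]++ -> VV[2]=[1, 0, 1]
Event 2: LOCAL 2: VV[2][2]++ -> VV[2]=[1, 0, 2]
Event 3: LOCAL 2: VV[2][2]++ -> VV[2]=[1, 0, 3]
Event 4: LOCAL 2: VV[2][2]++ -> VV[2]=[1, 0, 4]
Event 5: SEND 2->0: VV[2][2]++ -> VV[2]=[1, 0, 5], msg_vec=[1, 0, 5]; VV[0]=max(VV[0],msg_vec) then VV[0][0]++ -> VV[0]=[2, 0, 5]
Event 6: LOCAL 0: VV[0][0]++ -> VV[0]=[3, 0, 5]
Event 7: SEND 2->1: VV[2][2]++ -> VV[2]=[1, 0, 6], msg_vec=[1, 0, 6]; VV[1]=max(VV[1],msg_vec) then VV[1][1]++ -> VV[1]=[1, 1, 6]
Event 2 stamp: [1, 0, 2]
Event 6 stamp: [3, 0, 5]
[1, 0, 2] <= [3, 0, 5]? True. Equal? False. Happens-before: True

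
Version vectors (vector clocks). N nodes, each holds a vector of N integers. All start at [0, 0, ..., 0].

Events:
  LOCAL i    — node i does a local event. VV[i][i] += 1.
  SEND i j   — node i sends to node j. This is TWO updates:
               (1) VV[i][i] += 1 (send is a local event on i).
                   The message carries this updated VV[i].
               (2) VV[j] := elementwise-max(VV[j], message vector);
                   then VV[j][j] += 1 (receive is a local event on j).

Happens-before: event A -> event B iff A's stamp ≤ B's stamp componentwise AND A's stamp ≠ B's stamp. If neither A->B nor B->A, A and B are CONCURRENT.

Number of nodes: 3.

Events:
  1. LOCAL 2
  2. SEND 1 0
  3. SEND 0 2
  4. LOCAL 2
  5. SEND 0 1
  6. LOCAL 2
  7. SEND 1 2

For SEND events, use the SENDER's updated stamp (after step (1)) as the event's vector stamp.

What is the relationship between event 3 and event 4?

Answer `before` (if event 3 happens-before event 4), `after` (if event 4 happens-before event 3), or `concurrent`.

Answer: before

Derivation:
Initial: VV[0]=[0, 0, 0]
Initial: VV[1]=[0, 0, 0]
Initial: VV[2]=[0, 0, 0]
Event 1: LOCAL 2: VV[2][2]++ -> VV[2]=[0, 0, 1]
Event 2: SEND 1->0: VV[1][1]++ -> VV[1]=[0, 1, 0], msg_vec=[0, 1, 0]; VV[0]=max(VV[0],msg_vec) then VV[0][0]++ -> VV[0]=[1, 1, 0]
Event 3: SEND 0->2: VV[0][0]++ -> VV[0]=[2, 1, 0], msg_vec=[2, 1, 0]; VV[2]=max(VV[2],msg_vec) then VV[2][2]++ -> VV[2]=[2, 1, 2]
Event 4: LOCAL 2: VV[2][2]++ -> VV[2]=[2, 1, 3]
Event 5: SEND 0->1: VV[0][0]++ -> VV[0]=[3, 1, 0], msg_vec=[3, 1, 0]; VV[1]=max(VV[1],msg_vec) then VV[1][1]++ -> VV[1]=[3, 2, 0]
Event 6: LOCAL 2: VV[2][2]++ -> VV[2]=[2, 1, 4]
Event 7: SEND 1->2: VV[1][1]++ -> VV[1]=[3, 3, 0], msg_vec=[3, 3, 0]; VV[2]=max(VV[2],msg_vec) then VV[2][2]++ -> VV[2]=[3, 3, 5]
Event 3 stamp: [2, 1, 0]
Event 4 stamp: [2, 1, 3]
[2, 1, 0] <= [2, 1, 3]? True
[2, 1, 3] <= [2, 1, 0]? False
Relation: before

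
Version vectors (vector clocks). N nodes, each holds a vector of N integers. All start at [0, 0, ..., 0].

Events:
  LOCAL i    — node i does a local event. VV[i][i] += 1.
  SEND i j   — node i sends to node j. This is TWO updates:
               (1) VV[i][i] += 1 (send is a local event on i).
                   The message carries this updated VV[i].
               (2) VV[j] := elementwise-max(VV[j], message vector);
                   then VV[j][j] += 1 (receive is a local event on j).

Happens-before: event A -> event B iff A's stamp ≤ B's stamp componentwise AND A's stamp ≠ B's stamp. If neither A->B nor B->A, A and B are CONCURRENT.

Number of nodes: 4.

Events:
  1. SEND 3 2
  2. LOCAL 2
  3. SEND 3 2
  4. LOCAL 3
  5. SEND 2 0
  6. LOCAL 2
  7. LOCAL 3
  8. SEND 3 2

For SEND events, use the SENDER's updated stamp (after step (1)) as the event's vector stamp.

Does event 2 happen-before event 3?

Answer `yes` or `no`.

Answer: no

Derivation:
Initial: VV[0]=[0, 0, 0, 0]
Initial: VV[1]=[0, 0, 0, 0]
Initial: VV[2]=[0, 0, 0, 0]
Initial: VV[3]=[0, 0, 0, 0]
Event 1: SEND 3->2: VV[3][3]++ -> VV[3]=[0, 0, 0, 1], msg_vec=[0, 0, 0, 1]; VV[2]=max(VV[2],msg_vec) then VV[2][2]++ -> VV[2]=[0, 0, 1, 1]
Event 2: LOCAL 2: VV[2][2]++ -> VV[2]=[0, 0, 2, 1]
Event 3: SEND 3->2: VV[3][3]++ -> VV[3]=[0, 0, 0, 2], msg_vec=[0, 0, 0, 2]; VV[2]=max(VV[2],msg_vec) then VV[2][2]++ -> VV[2]=[0, 0, 3, 2]
Event 4: LOCAL 3: VV[3][3]++ -> VV[3]=[0, 0, 0, 3]
Event 5: SEND 2->0: VV[2][2]++ -> VV[2]=[0, 0, 4, 2], msg_vec=[0, 0, 4, 2]; VV[0]=max(VV[0],msg_vec) then VV[0][0]++ -> VV[0]=[1, 0, 4, 2]
Event 6: LOCAL 2: VV[2][2]++ -> VV[2]=[0, 0, 5, 2]
Event 7: LOCAL 3: VV[3][3]++ -> VV[3]=[0, 0, 0, 4]
Event 8: SEND 3->2: VV[3][3]++ -> VV[3]=[0, 0, 0, 5], msg_vec=[0, 0, 0, 5]; VV[2]=max(VV[2],msg_vec) then VV[2][2]++ -> VV[2]=[0, 0, 6, 5]
Event 2 stamp: [0, 0, 2, 1]
Event 3 stamp: [0, 0, 0, 2]
[0, 0, 2, 1] <= [0, 0, 0, 2]? False. Equal? False. Happens-before: False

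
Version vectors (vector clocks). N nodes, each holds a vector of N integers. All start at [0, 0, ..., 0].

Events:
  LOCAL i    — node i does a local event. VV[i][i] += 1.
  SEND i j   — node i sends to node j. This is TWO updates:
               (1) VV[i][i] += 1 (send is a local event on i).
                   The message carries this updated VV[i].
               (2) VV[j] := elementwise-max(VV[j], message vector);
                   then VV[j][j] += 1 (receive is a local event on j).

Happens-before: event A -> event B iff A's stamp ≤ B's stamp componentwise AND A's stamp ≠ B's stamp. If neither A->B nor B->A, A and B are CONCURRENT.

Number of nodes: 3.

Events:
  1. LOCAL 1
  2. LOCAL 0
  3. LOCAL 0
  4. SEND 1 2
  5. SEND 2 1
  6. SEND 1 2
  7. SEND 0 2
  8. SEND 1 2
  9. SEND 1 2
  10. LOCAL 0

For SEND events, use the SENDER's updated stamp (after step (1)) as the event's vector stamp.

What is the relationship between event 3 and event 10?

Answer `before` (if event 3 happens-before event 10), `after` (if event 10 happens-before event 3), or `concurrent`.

Initial: VV[0]=[0, 0, 0]
Initial: VV[1]=[0, 0, 0]
Initial: VV[2]=[0, 0, 0]
Event 1: LOCAL 1: VV[1][1]++ -> VV[1]=[0, 1, 0]
Event 2: LOCAL 0: VV[0][0]++ -> VV[0]=[1, 0, 0]
Event 3: LOCAL 0: VV[0][0]++ -> VV[0]=[2, 0, 0]
Event 4: SEND 1->2: VV[1][1]++ -> VV[1]=[0, 2, 0], msg_vec=[0, 2, 0]; VV[2]=max(VV[2],msg_vec) then VV[2][2]++ -> VV[2]=[0, 2, 1]
Event 5: SEND 2->1: VV[2][2]++ -> VV[2]=[0, 2, 2], msg_vec=[0, 2, 2]; VV[1]=max(VV[1],msg_vec) then VV[1][1]++ -> VV[1]=[0, 3, 2]
Event 6: SEND 1->2: VV[1][1]++ -> VV[1]=[0, 4, 2], msg_vec=[0, 4, 2]; VV[2]=max(VV[2],msg_vec) then VV[2][2]++ -> VV[2]=[0, 4, 3]
Event 7: SEND 0->2: VV[0][0]++ -> VV[0]=[3, 0, 0], msg_vec=[3, 0, 0]; VV[2]=max(VV[2],msg_vec) then VV[2][2]++ -> VV[2]=[3, 4, 4]
Event 8: SEND 1->2: VV[1][1]++ -> VV[1]=[0, 5, 2], msg_vec=[0, 5, 2]; VV[2]=max(VV[2],msg_vec) then VV[2][2]++ -> VV[2]=[3, 5, 5]
Event 9: SEND 1->2: VV[1][1]++ -> VV[1]=[0, 6, 2], msg_vec=[0, 6, 2]; VV[2]=max(VV[2],msg_vec) then VV[2][2]++ -> VV[2]=[3, 6, 6]
Event 10: LOCAL 0: VV[0][0]++ -> VV[0]=[4, 0, 0]
Event 3 stamp: [2, 0, 0]
Event 10 stamp: [4, 0, 0]
[2, 0, 0] <= [4, 0, 0]? True
[4, 0, 0] <= [2, 0, 0]? False
Relation: before

Answer: before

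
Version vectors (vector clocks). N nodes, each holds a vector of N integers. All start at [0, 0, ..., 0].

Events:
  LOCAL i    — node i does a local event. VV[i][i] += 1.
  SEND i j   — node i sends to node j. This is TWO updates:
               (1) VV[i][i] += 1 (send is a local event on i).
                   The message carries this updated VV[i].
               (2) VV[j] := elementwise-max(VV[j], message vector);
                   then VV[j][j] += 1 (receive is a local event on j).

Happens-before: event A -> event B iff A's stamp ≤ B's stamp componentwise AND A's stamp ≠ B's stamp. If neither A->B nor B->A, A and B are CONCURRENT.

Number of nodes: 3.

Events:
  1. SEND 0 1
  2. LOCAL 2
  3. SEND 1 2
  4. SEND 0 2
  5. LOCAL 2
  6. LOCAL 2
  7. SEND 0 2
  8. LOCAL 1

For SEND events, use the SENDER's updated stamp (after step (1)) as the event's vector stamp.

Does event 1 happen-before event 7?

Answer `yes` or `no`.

Initial: VV[0]=[0, 0, 0]
Initial: VV[1]=[0, 0, 0]
Initial: VV[2]=[0, 0, 0]
Event 1: SEND 0->1: VV[0][0]++ -> VV[0]=[1, 0, 0], msg_vec=[1, 0, 0]; VV[1]=max(VV[1],msg_vec) then VV[1][1]++ -> VV[1]=[1, 1, 0]
Event 2: LOCAL 2: VV[2][2]++ -> VV[2]=[0, 0, 1]
Event 3: SEND 1->2: VV[1][1]++ -> VV[1]=[1, 2, 0], msg_vec=[1, 2, 0]; VV[2]=max(VV[2],msg_vec) then VV[2][2]++ -> VV[2]=[1, 2, 2]
Event 4: SEND 0->2: VV[0][0]++ -> VV[0]=[2, 0, 0], msg_vec=[2, 0, 0]; VV[2]=max(VV[2],msg_vec) then VV[2][2]++ -> VV[2]=[2, 2, 3]
Event 5: LOCAL 2: VV[2][2]++ -> VV[2]=[2, 2, 4]
Event 6: LOCAL 2: VV[2][2]++ -> VV[2]=[2, 2, 5]
Event 7: SEND 0->2: VV[0][0]++ -> VV[0]=[3, 0, 0], msg_vec=[3, 0, 0]; VV[2]=max(VV[2],msg_vec) then VV[2][2]++ -> VV[2]=[3, 2, 6]
Event 8: LOCAL 1: VV[1][1]++ -> VV[1]=[1, 3, 0]
Event 1 stamp: [1, 0, 0]
Event 7 stamp: [3, 0, 0]
[1, 0, 0] <= [3, 0, 0]? True. Equal? False. Happens-before: True

Answer: yes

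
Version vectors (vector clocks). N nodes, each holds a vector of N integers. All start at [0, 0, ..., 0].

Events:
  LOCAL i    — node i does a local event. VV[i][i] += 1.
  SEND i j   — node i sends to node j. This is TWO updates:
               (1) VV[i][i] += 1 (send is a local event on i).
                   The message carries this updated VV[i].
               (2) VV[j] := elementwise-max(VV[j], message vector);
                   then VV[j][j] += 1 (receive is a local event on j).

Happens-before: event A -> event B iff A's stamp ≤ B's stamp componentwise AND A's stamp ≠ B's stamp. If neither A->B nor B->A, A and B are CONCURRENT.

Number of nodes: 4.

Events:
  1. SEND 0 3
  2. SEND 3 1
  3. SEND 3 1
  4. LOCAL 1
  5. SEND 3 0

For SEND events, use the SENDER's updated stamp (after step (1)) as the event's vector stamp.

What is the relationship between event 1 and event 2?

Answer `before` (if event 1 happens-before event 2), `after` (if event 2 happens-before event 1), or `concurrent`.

Answer: before

Derivation:
Initial: VV[0]=[0, 0, 0, 0]
Initial: VV[1]=[0, 0, 0, 0]
Initial: VV[2]=[0, 0, 0, 0]
Initial: VV[3]=[0, 0, 0, 0]
Event 1: SEND 0->3: VV[0][0]++ -> VV[0]=[1, 0, 0, 0], msg_vec=[1, 0, 0, 0]; VV[3]=max(VV[3],msg_vec) then VV[3][3]++ -> VV[3]=[1, 0, 0, 1]
Event 2: SEND 3->1: VV[3][3]++ -> VV[3]=[1, 0, 0, 2], msg_vec=[1, 0, 0, 2]; VV[1]=max(VV[1],msg_vec) then VV[1][1]++ -> VV[1]=[1, 1, 0, 2]
Event 3: SEND 3->1: VV[3][3]++ -> VV[3]=[1, 0, 0, 3], msg_vec=[1, 0, 0, 3]; VV[1]=max(VV[1],msg_vec) then VV[1][1]++ -> VV[1]=[1, 2, 0, 3]
Event 4: LOCAL 1: VV[1][1]++ -> VV[1]=[1, 3, 0, 3]
Event 5: SEND 3->0: VV[3][3]++ -> VV[3]=[1, 0, 0, 4], msg_vec=[1, 0, 0, 4]; VV[0]=max(VV[0],msg_vec) then VV[0][0]++ -> VV[0]=[2, 0, 0, 4]
Event 1 stamp: [1, 0, 0, 0]
Event 2 stamp: [1, 0, 0, 2]
[1, 0, 0, 0] <= [1, 0, 0, 2]? True
[1, 0, 0, 2] <= [1, 0, 0, 0]? False
Relation: before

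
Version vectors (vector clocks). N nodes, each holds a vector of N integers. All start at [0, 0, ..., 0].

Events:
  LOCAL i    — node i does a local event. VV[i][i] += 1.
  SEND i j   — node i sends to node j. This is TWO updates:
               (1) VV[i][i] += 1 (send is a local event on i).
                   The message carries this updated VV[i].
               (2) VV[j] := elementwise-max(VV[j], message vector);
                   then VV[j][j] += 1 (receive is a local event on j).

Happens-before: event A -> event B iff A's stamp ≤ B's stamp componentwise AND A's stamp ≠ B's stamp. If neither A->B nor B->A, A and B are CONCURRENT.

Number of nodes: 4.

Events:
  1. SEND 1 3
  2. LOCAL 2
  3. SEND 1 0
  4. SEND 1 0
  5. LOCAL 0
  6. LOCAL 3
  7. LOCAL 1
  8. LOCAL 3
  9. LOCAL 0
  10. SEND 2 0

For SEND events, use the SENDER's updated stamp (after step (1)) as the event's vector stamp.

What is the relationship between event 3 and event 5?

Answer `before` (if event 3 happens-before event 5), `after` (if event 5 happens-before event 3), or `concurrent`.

Answer: before

Derivation:
Initial: VV[0]=[0, 0, 0, 0]
Initial: VV[1]=[0, 0, 0, 0]
Initial: VV[2]=[0, 0, 0, 0]
Initial: VV[3]=[0, 0, 0, 0]
Event 1: SEND 1->3: VV[1][1]++ -> VV[1]=[0, 1, 0, 0], msg_vec=[0, 1, 0, 0]; VV[3]=max(VV[3],msg_vec) then VV[3][3]++ -> VV[3]=[0, 1, 0, 1]
Event 2: LOCAL 2: VV[2][2]++ -> VV[2]=[0, 0, 1, 0]
Event 3: SEND 1->0: VV[1][1]++ -> VV[1]=[0, 2, 0, 0], msg_vec=[0, 2, 0, 0]; VV[0]=max(VV[0],msg_vec) then VV[0][0]++ -> VV[0]=[1, 2, 0, 0]
Event 4: SEND 1->0: VV[1][1]++ -> VV[1]=[0, 3, 0, 0], msg_vec=[0, 3, 0, 0]; VV[0]=max(VV[0],msg_vec) then VV[0][0]++ -> VV[0]=[2, 3, 0, 0]
Event 5: LOCAL 0: VV[0][0]++ -> VV[0]=[3, 3, 0, 0]
Event 6: LOCAL 3: VV[3][3]++ -> VV[3]=[0, 1, 0, 2]
Event 7: LOCAL 1: VV[1][1]++ -> VV[1]=[0, 4, 0, 0]
Event 8: LOCAL 3: VV[3][3]++ -> VV[3]=[0, 1, 0, 3]
Event 9: LOCAL 0: VV[0][0]++ -> VV[0]=[4, 3, 0, 0]
Event 10: SEND 2->0: VV[2][2]++ -> VV[2]=[0, 0, 2, 0], msg_vec=[0, 0, 2, 0]; VV[0]=max(VV[0],msg_vec) then VV[0][0]++ -> VV[0]=[5, 3, 2, 0]
Event 3 stamp: [0, 2, 0, 0]
Event 5 stamp: [3, 3, 0, 0]
[0, 2, 0, 0] <= [3, 3, 0, 0]? True
[3, 3, 0, 0] <= [0, 2, 0, 0]? False
Relation: before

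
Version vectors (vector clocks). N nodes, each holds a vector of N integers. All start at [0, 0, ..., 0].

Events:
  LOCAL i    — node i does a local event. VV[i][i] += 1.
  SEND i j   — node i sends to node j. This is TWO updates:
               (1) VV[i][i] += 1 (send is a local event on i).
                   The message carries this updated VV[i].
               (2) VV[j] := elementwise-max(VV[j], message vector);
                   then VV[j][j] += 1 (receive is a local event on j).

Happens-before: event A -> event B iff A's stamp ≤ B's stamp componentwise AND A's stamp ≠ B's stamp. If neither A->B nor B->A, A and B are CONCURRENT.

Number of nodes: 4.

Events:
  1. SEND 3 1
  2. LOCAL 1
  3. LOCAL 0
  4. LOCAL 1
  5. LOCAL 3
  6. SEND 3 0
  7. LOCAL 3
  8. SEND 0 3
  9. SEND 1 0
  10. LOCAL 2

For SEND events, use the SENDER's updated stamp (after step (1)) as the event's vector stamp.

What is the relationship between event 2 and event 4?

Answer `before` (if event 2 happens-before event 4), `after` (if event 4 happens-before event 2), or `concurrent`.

Initial: VV[0]=[0, 0, 0, 0]
Initial: VV[1]=[0, 0, 0, 0]
Initial: VV[2]=[0, 0, 0, 0]
Initial: VV[3]=[0, 0, 0, 0]
Event 1: SEND 3->1: VV[3][3]++ -> VV[3]=[0, 0, 0, 1], msg_vec=[0, 0, 0, 1]; VV[1]=max(VV[1],msg_vec) then VV[1][1]++ -> VV[1]=[0, 1, 0, 1]
Event 2: LOCAL 1: VV[1][1]++ -> VV[1]=[0, 2, 0, 1]
Event 3: LOCAL 0: VV[0][0]++ -> VV[0]=[1, 0, 0, 0]
Event 4: LOCAL 1: VV[1][1]++ -> VV[1]=[0, 3, 0, 1]
Event 5: LOCAL 3: VV[3][3]++ -> VV[3]=[0, 0, 0, 2]
Event 6: SEND 3->0: VV[3][3]++ -> VV[3]=[0, 0, 0, 3], msg_vec=[0, 0, 0, 3]; VV[0]=max(VV[0],msg_vec) then VV[0][0]++ -> VV[0]=[2, 0, 0, 3]
Event 7: LOCAL 3: VV[3][3]++ -> VV[3]=[0, 0, 0, 4]
Event 8: SEND 0->3: VV[0][0]++ -> VV[0]=[3, 0, 0, 3], msg_vec=[3, 0, 0, 3]; VV[3]=max(VV[3],msg_vec) then VV[3][3]++ -> VV[3]=[3, 0, 0, 5]
Event 9: SEND 1->0: VV[1][1]++ -> VV[1]=[0, 4, 0, 1], msg_vec=[0, 4, 0, 1]; VV[0]=max(VV[0],msg_vec) then VV[0][0]++ -> VV[0]=[4, 4, 0, 3]
Event 10: LOCAL 2: VV[2][2]++ -> VV[2]=[0, 0, 1, 0]
Event 2 stamp: [0, 2, 0, 1]
Event 4 stamp: [0, 3, 0, 1]
[0, 2, 0, 1] <= [0, 3, 0, 1]? True
[0, 3, 0, 1] <= [0, 2, 0, 1]? False
Relation: before

Answer: before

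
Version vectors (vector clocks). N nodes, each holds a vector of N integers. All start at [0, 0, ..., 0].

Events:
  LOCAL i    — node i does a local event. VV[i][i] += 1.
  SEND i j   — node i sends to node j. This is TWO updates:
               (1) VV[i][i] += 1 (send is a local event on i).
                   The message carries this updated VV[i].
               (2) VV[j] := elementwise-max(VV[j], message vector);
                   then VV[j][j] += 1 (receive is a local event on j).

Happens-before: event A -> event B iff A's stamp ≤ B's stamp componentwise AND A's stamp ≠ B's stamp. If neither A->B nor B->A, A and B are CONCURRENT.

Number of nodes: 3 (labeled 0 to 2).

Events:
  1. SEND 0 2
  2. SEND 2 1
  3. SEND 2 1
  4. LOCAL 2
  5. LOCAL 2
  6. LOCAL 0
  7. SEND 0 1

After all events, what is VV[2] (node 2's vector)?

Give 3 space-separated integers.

Initial: VV[0]=[0, 0, 0]
Initial: VV[1]=[0, 0, 0]
Initial: VV[2]=[0, 0, 0]
Event 1: SEND 0->2: VV[0][0]++ -> VV[0]=[1, 0, 0], msg_vec=[1, 0, 0]; VV[2]=max(VV[2],msg_vec) then VV[2][2]++ -> VV[2]=[1, 0, 1]
Event 2: SEND 2->1: VV[2][2]++ -> VV[2]=[1, 0, 2], msg_vec=[1, 0, 2]; VV[1]=max(VV[1],msg_vec) then VV[1][1]++ -> VV[1]=[1, 1, 2]
Event 3: SEND 2->1: VV[2][2]++ -> VV[2]=[1, 0, 3], msg_vec=[1, 0, 3]; VV[1]=max(VV[1],msg_vec) then VV[1][1]++ -> VV[1]=[1, 2, 3]
Event 4: LOCAL 2: VV[2][2]++ -> VV[2]=[1, 0, 4]
Event 5: LOCAL 2: VV[2][2]++ -> VV[2]=[1, 0, 5]
Event 6: LOCAL 0: VV[0][0]++ -> VV[0]=[2, 0, 0]
Event 7: SEND 0->1: VV[0][0]++ -> VV[0]=[3, 0, 0], msg_vec=[3, 0, 0]; VV[1]=max(VV[1],msg_vec) then VV[1][1]++ -> VV[1]=[3, 3, 3]
Final vectors: VV[0]=[3, 0, 0]; VV[1]=[3, 3, 3]; VV[2]=[1, 0, 5]

Answer: 1 0 5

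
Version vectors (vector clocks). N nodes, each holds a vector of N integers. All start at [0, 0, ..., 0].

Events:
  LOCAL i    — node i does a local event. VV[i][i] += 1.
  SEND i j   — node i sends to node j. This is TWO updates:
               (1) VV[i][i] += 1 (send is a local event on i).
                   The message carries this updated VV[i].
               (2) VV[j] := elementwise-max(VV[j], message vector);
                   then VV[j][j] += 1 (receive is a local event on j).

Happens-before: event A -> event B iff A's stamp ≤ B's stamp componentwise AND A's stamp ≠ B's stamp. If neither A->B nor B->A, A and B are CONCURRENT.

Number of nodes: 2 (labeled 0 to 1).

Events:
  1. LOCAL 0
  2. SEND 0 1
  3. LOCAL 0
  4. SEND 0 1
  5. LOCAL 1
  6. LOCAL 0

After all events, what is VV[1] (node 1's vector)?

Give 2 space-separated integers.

Answer: 4 3

Derivation:
Initial: VV[0]=[0, 0]
Initial: VV[1]=[0, 0]
Event 1: LOCAL 0: VV[0][0]++ -> VV[0]=[1, 0]
Event 2: SEND 0->1: VV[0][0]++ -> VV[0]=[2, 0], msg_vec=[2, 0]; VV[1]=max(VV[1],msg_vec) then VV[1][1]++ -> VV[1]=[2, 1]
Event 3: LOCAL 0: VV[0][0]++ -> VV[0]=[3, 0]
Event 4: SEND 0->1: VV[0][0]++ -> VV[0]=[4, 0], msg_vec=[4, 0]; VV[1]=max(VV[1],msg_vec) then VV[1][1]++ -> VV[1]=[4, 2]
Event 5: LOCAL 1: VV[1][1]++ -> VV[1]=[4, 3]
Event 6: LOCAL 0: VV[0][0]++ -> VV[0]=[5, 0]
Final vectors: VV[0]=[5, 0]; VV[1]=[4, 3]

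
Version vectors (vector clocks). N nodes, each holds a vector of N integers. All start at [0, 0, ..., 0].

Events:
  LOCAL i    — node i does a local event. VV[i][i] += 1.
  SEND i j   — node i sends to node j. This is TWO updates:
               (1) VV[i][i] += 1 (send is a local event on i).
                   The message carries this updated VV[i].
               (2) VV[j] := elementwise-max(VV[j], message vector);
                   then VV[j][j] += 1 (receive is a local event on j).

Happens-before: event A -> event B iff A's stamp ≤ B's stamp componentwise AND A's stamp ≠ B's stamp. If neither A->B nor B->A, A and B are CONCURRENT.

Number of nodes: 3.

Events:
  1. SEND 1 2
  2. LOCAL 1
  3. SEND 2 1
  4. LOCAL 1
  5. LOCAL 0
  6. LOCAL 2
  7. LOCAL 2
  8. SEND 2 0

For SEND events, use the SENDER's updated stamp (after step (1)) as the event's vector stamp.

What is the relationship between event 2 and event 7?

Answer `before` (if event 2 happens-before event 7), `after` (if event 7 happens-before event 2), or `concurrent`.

Initial: VV[0]=[0, 0, 0]
Initial: VV[1]=[0, 0, 0]
Initial: VV[2]=[0, 0, 0]
Event 1: SEND 1->2: VV[1][1]++ -> VV[1]=[0, 1, 0], msg_vec=[0, 1, 0]; VV[2]=max(VV[2],msg_vec) then VV[2][2]++ -> VV[2]=[0, 1, 1]
Event 2: LOCAL 1: VV[1][1]++ -> VV[1]=[0, 2, 0]
Event 3: SEND 2->1: VV[2][2]++ -> VV[2]=[0, 1, 2], msg_vec=[0, 1, 2]; VV[1]=max(VV[1],msg_vec) then VV[1][1]++ -> VV[1]=[0, 3, 2]
Event 4: LOCAL 1: VV[1][1]++ -> VV[1]=[0, 4, 2]
Event 5: LOCAL 0: VV[0][0]++ -> VV[0]=[1, 0, 0]
Event 6: LOCAL 2: VV[2][2]++ -> VV[2]=[0, 1, 3]
Event 7: LOCAL 2: VV[2][2]++ -> VV[2]=[0, 1, 4]
Event 8: SEND 2->0: VV[2][2]++ -> VV[2]=[0, 1, 5], msg_vec=[0, 1, 5]; VV[0]=max(VV[0],msg_vec) then VV[0][0]++ -> VV[0]=[2, 1, 5]
Event 2 stamp: [0, 2, 0]
Event 7 stamp: [0, 1, 4]
[0, 2, 0] <= [0, 1, 4]? False
[0, 1, 4] <= [0, 2, 0]? False
Relation: concurrent

Answer: concurrent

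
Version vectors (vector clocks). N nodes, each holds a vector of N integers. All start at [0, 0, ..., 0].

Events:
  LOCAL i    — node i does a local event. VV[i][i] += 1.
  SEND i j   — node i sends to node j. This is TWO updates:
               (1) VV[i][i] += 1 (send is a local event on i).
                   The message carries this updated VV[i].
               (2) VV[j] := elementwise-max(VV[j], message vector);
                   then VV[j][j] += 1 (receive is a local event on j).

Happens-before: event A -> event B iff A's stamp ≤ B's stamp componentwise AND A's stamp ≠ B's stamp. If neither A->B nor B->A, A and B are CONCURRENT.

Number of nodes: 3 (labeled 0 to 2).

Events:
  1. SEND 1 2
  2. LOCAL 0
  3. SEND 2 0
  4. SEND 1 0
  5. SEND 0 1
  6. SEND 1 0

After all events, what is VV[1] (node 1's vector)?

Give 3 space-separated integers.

Initial: VV[0]=[0, 0, 0]
Initial: VV[1]=[0, 0, 0]
Initial: VV[2]=[0, 0, 0]
Event 1: SEND 1->2: VV[1][1]++ -> VV[1]=[0, 1, 0], msg_vec=[0, 1, 0]; VV[2]=max(VV[2],msg_vec) then VV[2][2]++ -> VV[2]=[0, 1, 1]
Event 2: LOCAL 0: VV[0][0]++ -> VV[0]=[1, 0, 0]
Event 3: SEND 2->0: VV[2][2]++ -> VV[2]=[0, 1, 2], msg_vec=[0, 1, 2]; VV[0]=max(VV[0],msg_vec) then VV[0][0]++ -> VV[0]=[2, 1, 2]
Event 4: SEND 1->0: VV[1][1]++ -> VV[1]=[0, 2, 0], msg_vec=[0, 2, 0]; VV[0]=max(VV[0],msg_vec) then VV[0][0]++ -> VV[0]=[3, 2, 2]
Event 5: SEND 0->1: VV[0][0]++ -> VV[0]=[4, 2, 2], msg_vec=[4, 2, 2]; VV[1]=max(VV[1],msg_vec) then VV[1][1]++ -> VV[1]=[4, 3, 2]
Event 6: SEND 1->0: VV[1][1]++ -> VV[1]=[4, 4, 2], msg_vec=[4, 4, 2]; VV[0]=max(VV[0],msg_vec) then VV[0][0]++ -> VV[0]=[5, 4, 2]
Final vectors: VV[0]=[5, 4, 2]; VV[1]=[4, 4, 2]; VV[2]=[0, 1, 2]

Answer: 4 4 2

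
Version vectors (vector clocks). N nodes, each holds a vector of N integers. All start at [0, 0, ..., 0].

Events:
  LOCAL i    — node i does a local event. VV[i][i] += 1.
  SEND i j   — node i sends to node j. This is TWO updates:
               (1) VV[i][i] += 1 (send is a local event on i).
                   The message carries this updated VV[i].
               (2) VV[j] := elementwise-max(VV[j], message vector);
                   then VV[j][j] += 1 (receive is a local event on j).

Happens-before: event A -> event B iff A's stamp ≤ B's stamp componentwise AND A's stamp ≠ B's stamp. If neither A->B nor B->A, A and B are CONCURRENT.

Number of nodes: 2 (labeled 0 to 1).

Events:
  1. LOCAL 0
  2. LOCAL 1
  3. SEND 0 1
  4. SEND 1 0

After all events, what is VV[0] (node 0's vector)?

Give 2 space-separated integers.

Answer: 3 3

Derivation:
Initial: VV[0]=[0, 0]
Initial: VV[1]=[0, 0]
Event 1: LOCAL 0: VV[0][0]++ -> VV[0]=[1, 0]
Event 2: LOCAL 1: VV[1][1]++ -> VV[1]=[0, 1]
Event 3: SEND 0->1: VV[0][0]++ -> VV[0]=[2, 0], msg_vec=[2, 0]; VV[1]=max(VV[1],msg_vec) then VV[1][1]++ -> VV[1]=[2, 2]
Event 4: SEND 1->0: VV[1][1]++ -> VV[1]=[2, 3], msg_vec=[2, 3]; VV[0]=max(VV[0],msg_vec) then VV[0][0]++ -> VV[0]=[3, 3]
Final vectors: VV[0]=[3, 3]; VV[1]=[2, 3]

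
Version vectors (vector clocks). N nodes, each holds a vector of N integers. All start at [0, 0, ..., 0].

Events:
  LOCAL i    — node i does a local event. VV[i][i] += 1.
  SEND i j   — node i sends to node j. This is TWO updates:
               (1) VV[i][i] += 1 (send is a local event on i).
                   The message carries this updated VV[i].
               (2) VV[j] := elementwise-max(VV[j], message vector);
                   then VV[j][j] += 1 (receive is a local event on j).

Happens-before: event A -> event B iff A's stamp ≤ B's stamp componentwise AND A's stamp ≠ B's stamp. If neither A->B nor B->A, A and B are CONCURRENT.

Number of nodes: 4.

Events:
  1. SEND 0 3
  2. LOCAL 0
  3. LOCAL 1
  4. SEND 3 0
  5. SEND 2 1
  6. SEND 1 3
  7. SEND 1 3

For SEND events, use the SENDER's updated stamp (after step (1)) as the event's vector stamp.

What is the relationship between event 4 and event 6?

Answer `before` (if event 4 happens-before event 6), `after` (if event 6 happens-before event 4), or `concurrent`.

Initial: VV[0]=[0, 0, 0, 0]
Initial: VV[1]=[0, 0, 0, 0]
Initial: VV[2]=[0, 0, 0, 0]
Initial: VV[3]=[0, 0, 0, 0]
Event 1: SEND 0->3: VV[0][0]++ -> VV[0]=[1, 0, 0, 0], msg_vec=[1, 0, 0, 0]; VV[3]=max(VV[3],msg_vec) then VV[3][3]++ -> VV[3]=[1, 0, 0, 1]
Event 2: LOCAL 0: VV[0][0]++ -> VV[0]=[2, 0, 0, 0]
Event 3: LOCAL 1: VV[1][1]++ -> VV[1]=[0, 1, 0, 0]
Event 4: SEND 3->0: VV[3][3]++ -> VV[3]=[1, 0, 0, 2], msg_vec=[1, 0, 0, 2]; VV[0]=max(VV[0],msg_vec) then VV[0][0]++ -> VV[0]=[3, 0, 0, 2]
Event 5: SEND 2->1: VV[2][2]++ -> VV[2]=[0, 0, 1, 0], msg_vec=[0, 0, 1, 0]; VV[1]=max(VV[1],msg_vec) then VV[1][1]++ -> VV[1]=[0, 2, 1, 0]
Event 6: SEND 1->3: VV[1][1]++ -> VV[1]=[0, 3, 1, 0], msg_vec=[0, 3, 1, 0]; VV[3]=max(VV[3],msg_vec) then VV[3][3]++ -> VV[3]=[1, 3, 1, 3]
Event 7: SEND 1->3: VV[1][1]++ -> VV[1]=[0, 4, 1, 0], msg_vec=[0, 4, 1, 0]; VV[3]=max(VV[3],msg_vec) then VV[3][3]++ -> VV[3]=[1, 4, 1, 4]
Event 4 stamp: [1, 0, 0, 2]
Event 6 stamp: [0, 3, 1, 0]
[1, 0, 0, 2] <= [0, 3, 1, 0]? False
[0, 3, 1, 0] <= [1, 0, 0, 2]? False
Relation: concurrent

Answer: concurrent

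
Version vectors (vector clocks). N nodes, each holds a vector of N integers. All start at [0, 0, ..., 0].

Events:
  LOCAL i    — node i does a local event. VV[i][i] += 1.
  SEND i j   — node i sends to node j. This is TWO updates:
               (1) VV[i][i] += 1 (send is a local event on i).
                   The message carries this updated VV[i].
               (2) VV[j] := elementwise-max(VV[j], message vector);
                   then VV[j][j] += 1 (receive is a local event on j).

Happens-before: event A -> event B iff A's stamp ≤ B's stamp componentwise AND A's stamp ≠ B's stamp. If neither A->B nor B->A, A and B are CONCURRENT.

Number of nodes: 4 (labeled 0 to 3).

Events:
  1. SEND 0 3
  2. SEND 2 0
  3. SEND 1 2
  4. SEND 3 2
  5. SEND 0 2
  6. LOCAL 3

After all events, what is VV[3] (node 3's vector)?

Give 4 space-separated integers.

Answer: 1 0 0 3

Derivation:
Initial: VV[0]=[0, 0, 0, 0]
Initial: VV[1]=[0, 0, 0, 0]
Initial: VV[2]=[0, 0, 0, 0]
Initial: VV[3]=[0, 0, 0, 0]
Event 1: SEND 0->3: VV[0][0]++ -> VV[0]=[1, 0, 0, 0], msg_vec=[1, 0, 0, 0]; VV[3]=max(VV[3],msg_vec) then VV[3][3]++ -> VV[3]=[1, 0, 0, 1]
Event 2: SEND 2->0: VV[2][2]++ -> VV[2]=[0, 0, 1, 0], msg_vec=[0, 0, 1, 0]; VV[0]=max(VV[0],msg_vec) then VV[0][0]++ -> VV[0]=[2, 0, 1, 0]
Event 3: SEND 1->2: VV[1][1]++ -> VV[1]=[0, 1, 0, 0], msg_vec=[0, 1, 0, 0]; VV[2]=max(VV[2],msg_vec) then VV[2][2]++ -> VV[2]=[0, 1, 2, 0]
Event 4: SEND 3->2: VV[3][3]++ -> VV[3]=[1, 0, 0, 2], msg_vec=[1, 0, 0, 2]; VV[2]=max(VV[2],msg_vec) then VV[2][2]++ -> VV[2]=[1, 1, 3, 2]
Event 5: SEND 0->2: VV[0][0]++ -> VV[0]=[3, 0, 1, 0], msg_vec=[3, 0, 1, 0]; VV[2]=max(VV[2],msg_vec) then VV[2][2]++ -> VV[2]=[3, 1, 4, 2]
Event 6: LOCAL 3: VV[3][3]++ -> VV[3]=[1, 0, 0, 3]
Final vectors: VV[0]=[3, 0, 1, 0]; VV[1]=[0, 1, 0, 0]; VV[2]=[3, 1, 4, 2]; VV[3]=[1, 0, 0, 3]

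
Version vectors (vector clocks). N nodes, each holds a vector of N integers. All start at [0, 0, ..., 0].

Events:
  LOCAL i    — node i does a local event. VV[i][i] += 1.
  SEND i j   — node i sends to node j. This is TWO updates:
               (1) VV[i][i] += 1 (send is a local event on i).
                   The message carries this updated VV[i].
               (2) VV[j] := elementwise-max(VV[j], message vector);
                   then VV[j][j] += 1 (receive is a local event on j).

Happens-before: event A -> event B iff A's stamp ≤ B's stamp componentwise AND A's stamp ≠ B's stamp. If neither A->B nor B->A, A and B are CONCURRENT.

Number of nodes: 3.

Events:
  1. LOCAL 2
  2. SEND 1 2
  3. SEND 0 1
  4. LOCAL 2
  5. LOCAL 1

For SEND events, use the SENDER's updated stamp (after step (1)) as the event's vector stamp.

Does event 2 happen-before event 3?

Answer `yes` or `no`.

Initial: VV[0]=[0, 0, 0]
Initial: VV[1]=[0, 0, 0]
Initial: VV[2]=[0, 0, 0]
Event 1: LOCAL 2: VV[2][2]++ -> VV[2]=[0, 0, 1]
Event 2: SEND 1->2: VV[1][1]++ -> VV[1]=[0, 1, 0], msg_vec=[0, 1, 0]; VV[2]=max(VV[2],msg_vec) then VV[2][2]++ -> VV[2]=[0, 1, 2]
Event 3: SEND 0->1: VV[0][0]++ -> VV[0]=[1, 0, 0], msg_vec=[1, 0, 0]; VV[1]=max(VV[1],msg_vec) then VV[1][1]++ -> VV[1]=[1, 2, 0]
Event 4: LOCAL 2: VV[2][2]++ -> VV[2]=[0, 1, 3]
Event 5: LOCAL 1: VV[1][1]++ -> VV[1]=[1, 3, 0]
Event 2 stamp: [0, 1, 0]
Event 3 stamp: [1, 0, 0]
[0, 1, 0] <= [1, 0, 0]? False. Equal? False. Happens-before: False

Answer: no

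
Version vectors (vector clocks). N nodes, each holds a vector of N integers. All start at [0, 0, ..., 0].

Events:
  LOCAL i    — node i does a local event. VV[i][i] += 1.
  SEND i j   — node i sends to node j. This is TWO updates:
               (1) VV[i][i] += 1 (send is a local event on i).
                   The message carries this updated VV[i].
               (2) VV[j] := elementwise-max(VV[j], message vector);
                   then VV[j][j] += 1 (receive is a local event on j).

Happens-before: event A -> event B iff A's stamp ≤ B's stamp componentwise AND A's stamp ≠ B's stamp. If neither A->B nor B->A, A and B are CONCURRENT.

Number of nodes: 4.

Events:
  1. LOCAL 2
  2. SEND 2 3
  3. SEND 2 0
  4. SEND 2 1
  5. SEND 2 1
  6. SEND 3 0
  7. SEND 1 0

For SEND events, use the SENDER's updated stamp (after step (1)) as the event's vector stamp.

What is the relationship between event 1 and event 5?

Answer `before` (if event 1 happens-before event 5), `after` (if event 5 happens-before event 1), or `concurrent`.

Answer: before

Derivation:
Initial: VV[0]=[0, 0, 0, 0]
Initial: VV[1]=[0, 0, 0, 0]
Initial: VV[2]=[0, 0, 0, 0]
Initial: VV[3]=[0, 0, 0, 0]
Event 1: LOCAL 2: VV[2][2]++ -> VV[2]=[0, 0, 1, 0]
Event 2: SEND 2->3: VV[2][2]++ -> VV[2]=[0, 0, 2, 0], msg_vec=[0, 0, 2, 0]; VV[3]=max(VV[3],msg_vec) then VV[3][3]++ -> VV[3]=[0, 0, 2, 1]
Event 3: SEND 2->0: VV[2][2]++ -> VV[2]=[0, 0, 3, 0], msg_vec=[0, 0, 3, 0]; VV[0]=max(VV[0],msg_vec) then VV[0][0]++ -> VV[0]=[1, 0, 3, 0]
Event 4: SEND 2->1: VV[2][2]++ -> VV[2]=[0, 0, 4, 0], msg_vec=[0, 0, 4, 0]; VV[1]=max(VV[1],msg_vec) then VV[1][1]++ -> VV[1]=[0, 1, 4, 0]
Event 5: SEND 2->1: VV[2][2]++ -> VV[2]=[0, 0, 5, 0], msg_vec=[0, 0, 5, 0]; VV[1]=max(VV[1],msg_vec) then VV[1][1]++ -> VV[1]=[0, 2, 5, 0]
Event 6: SEND 3->0: VV[3][3]++ -> VV[3]=[0, 0, 2, 2], msg_vec=[0, 0, 2, 2]; VV[0]=max(VV[0],msg_vec) then VV[0][0]++ -> VV[0]=[2, 0, 3, 2]
Event 7: SEND 1->0: VV[1][1]++ -> VV[1]=[0, 3, 5, 0], msg_vec=[0, 3, 5, 0]; VV[0]=max(VV[0],msg_vec) then VV[0][0]++ -> VV[0]=[3, 3, 5, 2]
Event 1 stamp: [0, 0, 1, 0]
Event 5 stamp: [0, 0, 5, 0]
[0, 0, 1, 0] <= [0, 0, 5, 0]? True
[0, 0, 5, 0] <= [0, 0, 1, 0]? False
Relation: before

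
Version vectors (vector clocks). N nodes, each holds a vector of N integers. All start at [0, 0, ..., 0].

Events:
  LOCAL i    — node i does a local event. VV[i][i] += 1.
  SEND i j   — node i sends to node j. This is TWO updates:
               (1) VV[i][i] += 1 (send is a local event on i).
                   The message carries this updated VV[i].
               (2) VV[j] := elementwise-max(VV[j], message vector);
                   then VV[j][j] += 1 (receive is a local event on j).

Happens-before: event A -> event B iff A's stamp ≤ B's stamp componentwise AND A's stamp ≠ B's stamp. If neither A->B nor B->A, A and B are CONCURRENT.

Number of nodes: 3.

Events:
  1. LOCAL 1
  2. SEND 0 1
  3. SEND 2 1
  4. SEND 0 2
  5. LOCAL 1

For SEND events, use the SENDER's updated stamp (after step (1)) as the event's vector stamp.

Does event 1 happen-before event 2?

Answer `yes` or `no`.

Answer: no

Derivation:
Initial: VV[0]=[0, 0, 0]
Initial: VV[1]=[0, 0, 0]
Initial: VV[2]=[0, 0, 0]
Event 1: LOCAL 1: VV[1][1]++ -> VV[1]=[0, 1, 0]
Event 2: SEND 0->1: VV[0][0]++ -> VV[0]=[1, 0, 0], msg_vec=[1, 0, 0]; VV[1]=max(VV[1],msg_vec) then VV[1][1]++ -> VV[1]=[1, 2, 0]
Event 3: SEND 2->1: VV[2][2]++ -> VV[2]=[0, 0, 1], msg_vec=[0, 0, 1]; VV[1]=max(VV[1],msg_vec) then VV[1][1]++ -> VV[1]=[1, 3, 1]
Event 4: SEND 0->2: VV[0][0]++ -> VV[0]=[2, 0, 0], msg_vec=[2, 0, 0]; VV[2]=max(VV[2],msg_vec) then VV[2][2]++ -> VV[2]=[2, 0, 2]
Event 5: LOCAL 1: VV[1][1]++ -> VV[1]=[1, 4, 1]
Event 1 stamp: [0, 1, 0]
Event 2 stamp: [1, 0, 0]
[0, 1, 0] <= [1, 0, 0]? False. Equal? False. Happens-before: False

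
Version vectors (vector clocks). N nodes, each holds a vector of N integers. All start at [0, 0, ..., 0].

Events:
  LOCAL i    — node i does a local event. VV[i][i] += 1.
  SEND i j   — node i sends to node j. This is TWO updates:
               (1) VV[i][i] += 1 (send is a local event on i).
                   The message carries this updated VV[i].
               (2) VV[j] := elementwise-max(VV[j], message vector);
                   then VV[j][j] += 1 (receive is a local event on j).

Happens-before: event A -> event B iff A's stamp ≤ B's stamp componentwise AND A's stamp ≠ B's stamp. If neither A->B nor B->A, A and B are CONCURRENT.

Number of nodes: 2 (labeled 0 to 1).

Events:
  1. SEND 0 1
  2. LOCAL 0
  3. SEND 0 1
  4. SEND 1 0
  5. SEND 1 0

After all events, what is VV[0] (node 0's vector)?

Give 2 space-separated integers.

Initial: VV[0]=[0, 0]
Initial: VV[1]=[0, 0]
Event 1: SEND 0->1: VV[0][0]++ -> VV[0]=[1, 0], msg_vec=[1, 0]; VV[1]=max(VV[1],msg_vec) then VV[1][1]++ -> VV[1]=[1, 1]
Event 2: LOCAL 0: VV[0][0]++ -> VV[0]=[2, 0]
Event 3: SEND 0->1: VV[0][0]++ -> VV[0]=[3, 0], msg_vec=[3, 0]; VV[1]=max(VV[1],msg_vec) then VV[1][1]++ -> VV[1]=[3, 2]
Event 4: SEND 1->0: VV[1][1]++ -> VV[1]=[3, 3], msg_vec=[3, 3]; VV[0]=max(VV[0],msg_vec) then VV[0][0]++ -> VV[0]=[4, 3]
Event 5: SEND 1->0: VV[1][1]++ -> VV[1]=[3, 4], msg_vec=[3, 4]; VV[0]=max(VV[0],msg_vec) then VV[0][0]++ -> VV[0]=[5, 4]
Final vectors: VV[0]=[5, 4]; VV[1]=[3, 4]

Answer: 5 4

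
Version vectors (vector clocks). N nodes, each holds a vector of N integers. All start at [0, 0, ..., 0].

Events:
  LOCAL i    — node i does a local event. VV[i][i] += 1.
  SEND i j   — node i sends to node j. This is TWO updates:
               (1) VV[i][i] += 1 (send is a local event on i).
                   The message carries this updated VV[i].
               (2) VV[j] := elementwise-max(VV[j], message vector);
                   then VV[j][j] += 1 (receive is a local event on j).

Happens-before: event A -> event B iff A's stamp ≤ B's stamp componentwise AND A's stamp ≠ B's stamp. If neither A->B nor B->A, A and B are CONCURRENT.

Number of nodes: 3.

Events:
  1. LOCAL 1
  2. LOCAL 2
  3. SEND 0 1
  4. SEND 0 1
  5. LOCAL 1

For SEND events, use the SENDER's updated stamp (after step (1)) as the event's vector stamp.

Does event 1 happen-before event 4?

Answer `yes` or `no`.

Initial: VV[0]=[0, 0, 0]
Initial: VV[1]=[0, 0, 0]
Initial: VV[2]=[0, 0, 0]
Event 1: LOCAL 1: VV[1][1]++ -> VV[1]=[0, 1, 0]
Event 2: LOCAL 2: VV[2][2]++ -> VV[2]=[0, 0, 1]
Event 3: SEND 0->1: VV[0][0]++ -> VV[0]=[1, 0, 0], msg_vec=[1, 0, 0]; VV[1]=max(VV[1],msg_vec) then VV[1][1]++ -> VV[1]=[1, 2, 0]
Event 4: SEND 0->1: VV[0][0]++ -> VV[0]=[2, 0, 0], msg_vec=[2, 0, 0]; VV[1]=max(VV[1],msg_vec) then VV[1][1]++ -> VV[1]=[2, 3, 0]
Event 5: LOCAL 1: VV[1][1]++ -> VV[1]=[2, 4, 0]
Event 1 stamp: [0, 1, 0]
Event 4 stamp: [2, 0, 0]
[0, 1, 0] <= [2, 0, 0]? False. Equal? False. Happens-before: False

Answer: no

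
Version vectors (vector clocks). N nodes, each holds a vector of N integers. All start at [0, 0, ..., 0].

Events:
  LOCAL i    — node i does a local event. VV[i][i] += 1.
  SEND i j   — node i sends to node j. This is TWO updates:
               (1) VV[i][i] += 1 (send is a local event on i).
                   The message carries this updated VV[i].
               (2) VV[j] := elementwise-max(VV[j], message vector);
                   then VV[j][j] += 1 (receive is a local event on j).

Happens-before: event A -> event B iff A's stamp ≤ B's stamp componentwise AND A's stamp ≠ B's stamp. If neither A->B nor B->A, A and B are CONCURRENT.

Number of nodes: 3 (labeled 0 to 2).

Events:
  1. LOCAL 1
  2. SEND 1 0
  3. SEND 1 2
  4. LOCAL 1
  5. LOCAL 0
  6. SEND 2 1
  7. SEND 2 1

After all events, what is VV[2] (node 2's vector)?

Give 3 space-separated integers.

Answer: 0 3 3

Derivation:
Initial: VV[0]=[0, 0, 0]
Initial: VV[1]=[0, 0, 0]
Initial: VV[2]=[0, 0, 0]
Event 1: LOCAL 1: VV[1][1]++ -> VV[1]=[0, 1, 0]
Event 2: SEND 1->0: VV[1][1]++ -> VV[1]=[0, 2, 0], msg_vec=[0, 2, 0]; VV[0]=max(VV[0],msg_vec) then VV[0][0]++ -> VV[0]=[1, 2, 0]
Event 3: SEND 1->2: VV[1][1]++ -> VV[1]=[0, 3, 0], msg_vec=[0, 3, 0]; VV[2]=max(VV[2],msg_vec) then VV[2][2]++ -> VV[2]=[0, 3, 1]
Event 4: LOCAL 1: VV[1][1]++ -> VV[1]=[0, 4, 0]
Event 5: LOCAL 0: VV[0][0]++ -> VV[0]=[2, 2, 0]
Event 6: SEND 2->1: VV[2][2]++ -> VV[2]=[0, 3, 2], msg_vec=[0, 3, 2]; VV[1]=max(VV[1],msg_vec) then VV[1][1]++ -> VV[1]=[0, 5, 2]
Event 7: SEND 2->1: VV[2][2]++ -> VV[2]=[0, 3, 3], msg_vec=[0, 3, 3]; VV[1]=max(VV[1],msg_vec) then VV[1][1]++ -> VV[1]=[0, 6, 3]
Final vectors: VV[0]=[2, 2, 0]; VV[1]=[0, 6, 3]; VV[2]=[0, 3, 3]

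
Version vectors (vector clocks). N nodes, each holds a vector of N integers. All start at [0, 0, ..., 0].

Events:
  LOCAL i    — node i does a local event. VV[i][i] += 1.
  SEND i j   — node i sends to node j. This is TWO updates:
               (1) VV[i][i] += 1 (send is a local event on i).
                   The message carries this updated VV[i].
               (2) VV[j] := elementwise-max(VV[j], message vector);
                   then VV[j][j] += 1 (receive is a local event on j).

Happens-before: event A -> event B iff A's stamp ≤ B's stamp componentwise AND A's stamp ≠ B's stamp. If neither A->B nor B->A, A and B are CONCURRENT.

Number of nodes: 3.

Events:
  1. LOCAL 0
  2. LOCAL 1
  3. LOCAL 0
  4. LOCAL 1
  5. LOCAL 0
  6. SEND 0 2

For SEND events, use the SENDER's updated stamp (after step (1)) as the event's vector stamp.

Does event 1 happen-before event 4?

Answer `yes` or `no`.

Answer: no

Derivation:
Initial: VV[0]=[0, 0, 0]
Initial: VV[1]=[0, 0, 0]
Initial: VV[2]=[0, 0, 0]
Event 1: LOCAL 0: VV[0][0]++ -> VV[0]=[1, 0, 0]
Event 2: LOCAL 1: VV[1][1]++ -> VV[1]=[0, 1, 0]
Event 3: LOCAL 0: VV[0][0]++ -> VV[0]=[2, 0, 0]
Event 4: LOCAL 1: VV[1][1]++ -> VV[1]=[0, 2, 0]
Event 5: LOCAL 0: VV[0][0]++ -> VV[0]=[3, 0, 0]
Event 6: SEND 0->2: VV[0][0]++ -> VV[0]=[4, 0, 0], msg_vec=[4, 0, 0]; VV[2]=max(VV[2],msg_vec) then VV[2][2]++ -> VV[2]=[4, 0, 1]
Event 1 stamp: [1, 0, 0]
Event 4 stamp: [0, 2, 0]
[1, 0, 0] <= [0, 2, 0]? False. Equal? False. Happens-before: False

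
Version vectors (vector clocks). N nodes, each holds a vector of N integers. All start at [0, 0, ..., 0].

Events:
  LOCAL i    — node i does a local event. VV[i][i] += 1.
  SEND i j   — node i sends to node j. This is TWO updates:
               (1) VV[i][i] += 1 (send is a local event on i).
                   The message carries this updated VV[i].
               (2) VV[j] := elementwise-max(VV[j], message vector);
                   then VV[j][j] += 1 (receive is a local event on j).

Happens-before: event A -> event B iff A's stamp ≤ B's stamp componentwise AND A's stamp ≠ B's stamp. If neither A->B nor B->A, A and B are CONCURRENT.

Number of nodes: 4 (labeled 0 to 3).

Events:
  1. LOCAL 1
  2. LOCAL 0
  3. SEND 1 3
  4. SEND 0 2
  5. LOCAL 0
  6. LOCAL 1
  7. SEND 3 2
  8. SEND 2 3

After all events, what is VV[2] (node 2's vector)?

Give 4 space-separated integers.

Answer: 2 2 3 2

Derivation:
Initial: VV[0]=[0, 0, 0, 0]
Initial: VV[1]=[0, 0, 0, 0]
Initial: VV[2]=[0, 0, 0, 0]
Initial: VV[3]=[0, 0, 0, 0]
Event 1: LOCAL 1: VV[1][1]++ -> VV[1]=[0, 1, 0, 0]
Event 2: LOCAL 0: VV[0][0]++ -> VV[0]=[1, 0, 0, 0]
Event 3: SEND 1->3: VV[1][1]++ -> VV[1]=[0, 2, 0, 0], msg_vec=[0, 2, 0, 0]; VV[3]=max(VV[3],msg_vec) then VV[3][3]++ -> VV[3]=[0, 2, 0, 1]
Event 4: SEND 0->2: VV[0][0]++ -> VV[0]=[2, 0, 0, 0], msg_vec=[2, 0, 0, 0]; VV[2]=max(VV[2],msg_vec) then VV[2][2]++ -> VV[2]=[2, 0, 1, 0]
Event 5: LOCAL 0: VV[0][0]++ -> VV[0]=[3, 0, 0, 0]
Event 6: LOCAL 1: VV[1][1]++ -> VV[1]=[0, 3, 0, 0]
Event 7: SEND 3->2: VV[3][3]++ -> VV[3]=[0, 2, 0, 2], msg_vec=[0, 2, 0, 2]; VV[2]=max(VV[2],msg_vec) then VV[2][2]++ -> VV[2]=[2, 2, 2, 2]
Event 8: SEND 2->3: VV[2][2]++ -> VV[2]=[2, 2, 3, 2], msg_vec=[2, 2, 3, 2]; VV[3]=max(VV[3],msg_vec) then VV[3][3]++ -> VV[3]=[2, 2, 3, 3]
Final vectors: VV[0]=[3, 0, 0, 0]; VV[1]=[0, 3, 0, 0]; VV[2]=[2, 2, 3, 2]; VV[3]=[2, 2, 3, 3]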